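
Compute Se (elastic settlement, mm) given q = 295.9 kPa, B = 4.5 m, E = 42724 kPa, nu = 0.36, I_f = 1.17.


Result: 31.739 mm

Derivation:
Using Se = q * B * (1 - nu^2) * I_f / E
1 - nu^2 = 1 - 0.36^2 = 0.8704
Se = 295.9 * 4.5 * 0.8704 * 1.17 / 42724
Se = 0.031739 m
Convert to mm: Se = 0.031739 * 1000 = 31.739 mm


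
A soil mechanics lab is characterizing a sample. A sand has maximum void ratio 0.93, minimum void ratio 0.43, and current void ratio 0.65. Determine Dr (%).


Using Dr = (e_max - e) / (e_max - e_min) * 100
e_max - e = 0.93 - 0.65 = 0.28
e_max - e_min = 0.93 - 0.43 = 0.5
Dr = 0.28 / 0.5 * 100
Dr = 56.0 %


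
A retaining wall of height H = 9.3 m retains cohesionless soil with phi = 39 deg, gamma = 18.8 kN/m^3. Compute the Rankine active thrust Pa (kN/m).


Compute active earth pressure coefficient:
Ka = tan^2(45 - phi/2) = tan^2(25.5) = 0.227506
Compute active force:
Pa = 0.5 * Ka * gamma * H^2
Pa = 0.5 * 0.227506 * 18.8 * 9.3^2
Pa = 184.96 kN/m


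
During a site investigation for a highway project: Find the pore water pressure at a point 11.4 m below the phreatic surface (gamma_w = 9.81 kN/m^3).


Using u = gamma_w * h_w
u = 9.81 * 11.4
u = 111.83 kPa


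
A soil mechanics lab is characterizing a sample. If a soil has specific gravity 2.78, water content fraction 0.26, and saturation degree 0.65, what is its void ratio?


Using the relation e = Gs * w / S
e = 2.78 * 0.26 / 0.65
e = 1.112


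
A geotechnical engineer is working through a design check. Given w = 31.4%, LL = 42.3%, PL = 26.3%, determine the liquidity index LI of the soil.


First compute the plasticity index:
PI = LL - PL = 42.3 - 26.3 = 16.0
Then compute the liquidity index:
LI = (w - PL) / PI
LI = (31.4 - 26.3) / 16.0
LI = 0.319


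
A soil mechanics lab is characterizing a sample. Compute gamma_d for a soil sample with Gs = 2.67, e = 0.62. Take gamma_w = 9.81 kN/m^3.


Using gamma_d = Gs * gamma_w / (1 + e)
gamma_d = 2.67 * 9.81 / (1 + 0.62)
gamma_d = 2.67 * 9.81 / 1.62
gamma_d = 16.168 kN/m^3


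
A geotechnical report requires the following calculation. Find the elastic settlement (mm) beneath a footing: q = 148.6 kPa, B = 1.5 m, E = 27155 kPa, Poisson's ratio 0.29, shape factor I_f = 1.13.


Result: 8.495 mm

Derivation:
Using Se = q * B * (1 - nu^2) * I_f / E
1 - nu^2 = 1 - 0.29^2 = 0.9159
Se = 148.6 * 1.5 * 0.9159 * 1.13 / 27155
Se = 0.008495 m
Convert to mm: Se = 0.008495 * 1000 = 8.495 mm


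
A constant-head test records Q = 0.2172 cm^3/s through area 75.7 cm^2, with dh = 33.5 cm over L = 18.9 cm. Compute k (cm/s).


Result: 0.001619 cm/s

Derivation:
Compute hydraulic gradient:
i = dh / L = 33.5 / 18.9 = 1.77249
Then apply Darcy's law:
k = Q / (A * i)
k = 0.2172 / (75.7 * 1.77249)
k = 0.2172 / 134.177
k = 0.001619 cm/s


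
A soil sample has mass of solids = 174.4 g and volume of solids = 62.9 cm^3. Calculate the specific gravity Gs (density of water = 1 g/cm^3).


Using Gs = m_s / (V_s * rho_w)
Since rho_w = 1 g/cm^3:
Gs = 174.4 / 62.9
Gs = 2.773


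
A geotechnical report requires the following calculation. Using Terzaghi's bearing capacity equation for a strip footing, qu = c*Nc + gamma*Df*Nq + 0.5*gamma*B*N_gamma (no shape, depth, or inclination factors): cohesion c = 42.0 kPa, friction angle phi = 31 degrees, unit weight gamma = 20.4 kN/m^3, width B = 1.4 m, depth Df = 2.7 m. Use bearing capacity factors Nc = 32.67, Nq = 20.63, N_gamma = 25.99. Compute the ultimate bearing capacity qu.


Compute qu = c*Nc + gamma*Df*Nq + 0.5*gamma*B*N_gamma
Term 1: 42.0 * 32.67 = 1372.14
Term 2: 20.4 * 2.7 * 20.63 = 1136.3004
Term 3: 0.5 * 20.4 * 1.4 * 25.99 = 371.1372
qu = 1372.14 + 1136.3004 + 371.1372
qu = 2879.58 kPa


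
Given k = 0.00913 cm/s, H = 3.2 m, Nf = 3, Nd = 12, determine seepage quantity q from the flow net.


Convert k to m/s for unit consistency with H:
k = 0.00913 cm/s = 0.00913 / 100 m/s = 9.13e-05 m/s
Using q = k * H * Nf / Nd
Nf / Nd = 3 / 12 = 0.25
q = 9.13e-05 * 3.2 * 0.25
q = 7.304e-05 m^3/s per m


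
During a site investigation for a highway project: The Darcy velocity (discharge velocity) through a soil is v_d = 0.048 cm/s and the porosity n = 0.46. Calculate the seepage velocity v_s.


Result: 0.10435 cm/s

Derivation:
Using v_s = v_d / n
v_s = 0.048 / 0.46
v_s = 0.10435 cm/s


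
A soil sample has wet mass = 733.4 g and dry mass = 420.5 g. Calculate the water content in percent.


Using w = (m_wet - m_dry) / m_dry * 100
m_wet - m_dry = 733.4 - 420.5 = 312.9 g
w = 312.9 / 420.5 * 100
w = 74.41 %


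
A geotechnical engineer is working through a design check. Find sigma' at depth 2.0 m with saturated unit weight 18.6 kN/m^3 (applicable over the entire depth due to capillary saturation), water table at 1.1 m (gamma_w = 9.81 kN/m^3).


Total stress = gamma_sat * depth
sigma = 18.6 * 2.0 = 37.2 kPa
Pore water pressure u = gamma_w * (depth - d_wt)
u = 9.81 * (2.0 - 1.1) = 8.829 kPa
Effective stress = sigma - u
sigma' = 37.2 - 8.829 = 28.37 kPa


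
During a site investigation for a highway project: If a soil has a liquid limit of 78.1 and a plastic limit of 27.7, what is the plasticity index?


Using PI = LL - PL
PI = 78.1 - 27.7
PI = 50.4


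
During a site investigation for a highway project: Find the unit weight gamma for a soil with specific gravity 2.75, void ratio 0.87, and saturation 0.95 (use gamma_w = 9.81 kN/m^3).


Using gamma = gamma_w * (Gs + S*e) / (1 + e)
Numerator: Gs + S*e = 2.75 + 0.95*0.87 = 3.5765
Denominator: 1 + e = 1 + 0.87 = 1.87
gamma = 9.81 * 3.5765 / 1.87
gamma = 18.762 kN/m^3


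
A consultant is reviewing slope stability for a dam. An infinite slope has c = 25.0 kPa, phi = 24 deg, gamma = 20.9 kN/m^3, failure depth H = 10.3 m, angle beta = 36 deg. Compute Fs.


Using Fs = c / (gamma*H*sin(beta)*cos(beta)) + tan(phi)/tan(beta)
Cohesion contribution = 25.0 / (20.9*10.3*sin(36)*cos(36))
Cohesion contribution = 0.244219
Friction contribution = tan(24)/tan(36) = 0.612805
Fs = 0.244219 + 0.612805
Fs = 0.857


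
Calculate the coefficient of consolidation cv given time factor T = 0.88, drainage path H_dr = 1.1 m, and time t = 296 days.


Result: 0.0036 m^2/day

Derivation:
Using cv = T * H_dr^2 / t
H_dr^2 = 1.1^2 = 1.21
cv = 0.88 * 1.21 / 296
cv = 0.0036 m^2/day


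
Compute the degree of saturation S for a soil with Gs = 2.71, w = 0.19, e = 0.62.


Result: 0.8305

Derivation:
Using S = Gs * w / e
S = 2.71 * 0.19 / 0.62
S = 0.8305


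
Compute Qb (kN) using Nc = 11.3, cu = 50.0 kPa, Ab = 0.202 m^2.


Using Qb = Nc * cu * Ab
Qb = 11.3 * 50.0 * 0.202
Qb = 114.13 kN


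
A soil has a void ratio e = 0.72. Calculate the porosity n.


Result: 0.4186

Derivation:
Using the relation n = e / (1 + e)
n = 0.72 / (1 + 0.72)
n = 0.72 / 1.72
n = 0.4186


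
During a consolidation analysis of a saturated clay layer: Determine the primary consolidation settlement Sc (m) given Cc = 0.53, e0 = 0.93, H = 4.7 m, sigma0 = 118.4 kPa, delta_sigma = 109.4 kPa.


Result: 0.3668 m

Derivation:
Using Sc = Cc * H / (1 + e0) * log10((sigma0 + delta_sigma) / sigma0)
Stress ratio = (118.4 + 109.4) / 118.4 = 1.92399
log10(1.92399) = 0.284202
Cc * H / (1 + e0) = 0.53 * 4.7 / (1 + 0.93) = 1.29067
Sc = 1.29067 * 0.284202
Sc = 0.3668 m


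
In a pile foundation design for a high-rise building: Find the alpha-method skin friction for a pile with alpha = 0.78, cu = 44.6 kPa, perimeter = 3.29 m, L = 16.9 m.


Using Qs = alpha * cu * perimeter * L
Qs = 0.78 * 44.6 * 3.29 * 16.9
Qs = 1934.25 kN


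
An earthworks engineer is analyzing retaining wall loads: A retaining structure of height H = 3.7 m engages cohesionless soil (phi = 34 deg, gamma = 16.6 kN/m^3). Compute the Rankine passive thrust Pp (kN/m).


Compute passive earth pressure coefficient:
Kp = tan^2(45 + phi/2) = tan^2(62.0) = 3.537132
Compute passive force:
Pp = 0.5 * Kp * gamma * H^2
Pp = 0.5 * 3.537132 * 16.6 * 3.7^2
Pp = 401.91 kN/m


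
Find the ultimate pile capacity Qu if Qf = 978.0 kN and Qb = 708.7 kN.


Using Qu = Qf + Qb
Qu = 978.0 + 708.7
Qu = 1686.7 kN


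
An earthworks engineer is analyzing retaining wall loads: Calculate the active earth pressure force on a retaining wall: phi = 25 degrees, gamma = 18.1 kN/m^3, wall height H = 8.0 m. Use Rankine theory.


Result: 235.07 kN/m

Derivation:
Compute active earth pressure coefficient:
Ka = tan^2(45 - phi/2) = tan^2(32.5) = 0.405859
Compute active force:
Pa = 0.5 * Ka * gamma * H^2
Pa = 0.5 * 0.405859 * 18.1 * 8.0^2
Pa = 235.07 kN/m


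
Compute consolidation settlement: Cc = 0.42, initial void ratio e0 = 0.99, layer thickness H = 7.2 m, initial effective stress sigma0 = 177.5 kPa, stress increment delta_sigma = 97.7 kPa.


Using Sc = Cc * H / (1 + e0) * log10((sigma0 + delta_sigma) / sigma0)
Stress ratio = (177.5 + 97.7) / 177.5 = 1.55042
log10(1.55042) = 0.19045
Cc * H / (1 + e0) = 0.42 * 7.2 / (1 + 0.99) = 1.5196
Sc = 1.5196 * 0.19045
Sc = 0.2894 m


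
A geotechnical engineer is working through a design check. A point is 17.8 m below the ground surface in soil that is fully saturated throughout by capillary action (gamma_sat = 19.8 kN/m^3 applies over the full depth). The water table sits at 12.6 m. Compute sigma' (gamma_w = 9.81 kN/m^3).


Total stress = gamma_sat * depth
sigma = 19.8 * 17.8 = 352.44 kPa
Pore water pressure u = gamma_w * (depth - d_wt)
u = 9.81 * (17.8 - 12.6) = 51.012 kPa
Effective stress = sigma - u
sigma' = 352.44 - 51.012 = 301.43 kPa


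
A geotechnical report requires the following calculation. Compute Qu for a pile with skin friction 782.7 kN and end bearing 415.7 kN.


Using Qu = Qf + Qb
Qu = 782.7 + 415.7
Qu = 1198.4 kN


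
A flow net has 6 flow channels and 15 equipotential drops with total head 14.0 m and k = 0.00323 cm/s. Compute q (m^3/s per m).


Convert k to m/s for unit consistency with H:
k = 0.00323 cm/s = 0.00323 / 100 m/s = 3.23e-05 m/s
Using q = k * H * Nf / Nd
Nf / Nd = 6 / 15 = 0.4
q = 3.23e-05 * 14.0 * 0.4
q = 0.0001809 m^3/s per m


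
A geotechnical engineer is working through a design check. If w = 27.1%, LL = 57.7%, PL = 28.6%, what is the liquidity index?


Result: -0.052

Derivation:
First compute the plasticity index:
PI = LL - PL = 57.7 - 28.6 = 29.1
Then compute the liquidity index:
LI = (w - PL) / PI
LI = (27.1 - 28.6) / 29.1
LI = -0.052


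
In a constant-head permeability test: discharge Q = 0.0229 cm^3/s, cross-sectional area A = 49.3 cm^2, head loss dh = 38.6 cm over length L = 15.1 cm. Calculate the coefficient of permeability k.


Result: 0.000182 cm/s

Derivation:
Compute hydraulic gradient:
i = dh / L = 38.6 / 15.1 = 2.55629
Then apply Darcy's law:
k = Q / (A * i)
k = 0.0229 / (49.3 * 2.55629)
k = 0.0229 / 126.025
k = 0.000182 cm/s


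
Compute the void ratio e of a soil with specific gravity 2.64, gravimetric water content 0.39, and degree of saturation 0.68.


Result: 1.5141

Derivation:
Using the relation e = Gs * w / S
e = 2.64 * 0.39 / 0.68
e = 1.5141


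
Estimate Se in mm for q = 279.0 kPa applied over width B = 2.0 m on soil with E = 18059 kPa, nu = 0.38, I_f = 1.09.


Using Se = q * B * (1 - nu^2) * I_f / E
1 - nu^2 = 1 - 0.38^2 = 0.8556
Se = 279.0 * 2.0 * 0.8556 * 1.09 / 18059
Se = 0.028816 m
Convert to mm: Se = 0.028816 * 1000 = 28.816 mm


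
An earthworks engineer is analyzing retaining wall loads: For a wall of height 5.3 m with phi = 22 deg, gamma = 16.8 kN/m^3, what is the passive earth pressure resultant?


Compute passive earth pressure coefficient:
Kp = tan^2(45 + phi/2) = tan^2(56.0) = 2.197987
Compute passive force:
Pp = 0.5 * Kp * gamma * H^2
Pp = 0.5 * 2.197987 * 16.8 * 5.3^2
Pp = 518.63 kN/m


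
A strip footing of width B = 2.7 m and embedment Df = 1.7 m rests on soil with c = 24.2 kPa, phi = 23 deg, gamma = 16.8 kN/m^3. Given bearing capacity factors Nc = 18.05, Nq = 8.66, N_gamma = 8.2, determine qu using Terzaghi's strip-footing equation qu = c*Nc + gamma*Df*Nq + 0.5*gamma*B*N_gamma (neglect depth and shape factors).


Compute qu = c*Nc + gamma*Df*Nq + 0.5*gamma*B*N_gamma
Term 1: 24.2 * 18.05 = 436.81
Term 2: 16.8 * 1.7 * 8.66 = 247.3296
Term 3: 0.5 * 16.8 * 2.7 * 8.2 = 185.976
qu = 436.81 + 247.3296 + 185.976
qu = 870.12 kPa


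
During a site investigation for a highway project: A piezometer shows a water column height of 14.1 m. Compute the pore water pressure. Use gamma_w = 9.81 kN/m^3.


Result: 138.32 kPa

Derivation:
Using u = gamma_w * h_w
u = 9.81 * 14.1
u = 138.32 kPa


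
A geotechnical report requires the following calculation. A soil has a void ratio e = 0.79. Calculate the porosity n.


Result: 0.4413

Derivation:
Using the relation n = e / (1 + e)
n = 0.79 / (1 + 0.79)
n = 0.79 / 1.79
n = 0.4413


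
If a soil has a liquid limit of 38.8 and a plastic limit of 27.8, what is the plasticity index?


Result: 11.0

Derivation:
Using PI = LL - PL
PI = 38.8 - 27.8
PI = 11.0


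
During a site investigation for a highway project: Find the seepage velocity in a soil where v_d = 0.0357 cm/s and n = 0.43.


Using v_s = v_d / n
v_s = 0.0357 / 0.43
v_s = 0.08302 cm/s


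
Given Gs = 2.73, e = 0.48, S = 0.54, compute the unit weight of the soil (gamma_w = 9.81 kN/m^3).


Result: 19.814 kN/m^3

Derivation:
Using gamma = gamma_w * (Gs + S*e) / (1 + e)
Numerator: Gs + S*e = 2.73 + 0.54*0.48 = 2.9892
Denominator: 1 + e = 1 + 0.48 = 1.48
gamma = 9.81 * 2.9892 / 1.48
gamma = 19.814 kN/m^3


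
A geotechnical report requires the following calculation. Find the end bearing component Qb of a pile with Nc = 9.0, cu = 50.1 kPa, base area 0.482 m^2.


Using Qb = Nc * cu * Ab
Qb = 9.0 * 50.1 * 0.482
Qb = 217.33 kN


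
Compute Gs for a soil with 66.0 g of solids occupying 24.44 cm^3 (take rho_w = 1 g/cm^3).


Result: 2.7

Derivation:
Using Gs = m_s / (V_s * rho_w)
Since rho_w = 1 g/cm^3:
Gs = 66.0 / 24.44
Gs = 2.7


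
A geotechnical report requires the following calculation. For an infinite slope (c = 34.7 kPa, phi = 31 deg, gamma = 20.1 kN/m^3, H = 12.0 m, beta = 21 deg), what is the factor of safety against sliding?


Using Fs = c / (gamma*H*sin(beta)*cos(beta)) + tan(phi)/tan(beta)
Cohesion contribution = 34.7 / (20.1*12.0*sin(21)*cos(21))
Cohesion contribution = 0.430003
Friction contribution = tan(31)/tan(21) = 1.5653
Fs = 0.430003 + 1.5653
Fs = 1.995


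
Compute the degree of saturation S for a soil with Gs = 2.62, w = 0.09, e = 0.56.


Using S = Gs * w / e
S = 2.62 * 0.09 / 0.56
S = 0.4211


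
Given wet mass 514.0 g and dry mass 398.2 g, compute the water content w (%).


Using w = (m_wet - m_dry) / m_dry * 100
m_wet - m_dry = 514.0 - 398.2 = 115.8 g
w = 115.8 / 398.2 * 100
w = 29.08 %


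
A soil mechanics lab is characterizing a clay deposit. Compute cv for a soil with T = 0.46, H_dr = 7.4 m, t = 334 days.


Result: 0.07542 m^2/day

Derivation:
Using cv = T * H_dr^2 / t
H_dr^2 = 7.4^2 = 54.76
cv = 0.46 * 54.76 / 334
cv = 0.07542 m^2/day


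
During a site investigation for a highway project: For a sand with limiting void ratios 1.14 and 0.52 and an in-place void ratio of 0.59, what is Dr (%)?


Result: 88.71 %

Derivation:
Using Dr = (e_max - e) / (e_max - e_min) * 100
e_max - e = 1.14 - 0.59 = 0.55
e_max - e_min = 1.14 - 0.52 = 0.62
Dr = 0.55 / 0.62 * 100
Dr = 88.71 %


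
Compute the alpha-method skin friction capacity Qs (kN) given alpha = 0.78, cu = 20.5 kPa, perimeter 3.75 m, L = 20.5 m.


Using Qs = alpha * cu * perimeter * L
Qs = 0.78 * 20.5 * 3.75 * 20.5
Qs = 1229.23 kN


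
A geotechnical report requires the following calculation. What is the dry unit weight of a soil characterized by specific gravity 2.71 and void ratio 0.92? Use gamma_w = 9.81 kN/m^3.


Using gamma_d = Gs * gamma_w / (1 + e)
gamma_d = 2.71 * 9.81 / (1 + 0.92)
gamma_d = 2.71 * 9.81 / 1.92
gamma_d = 13.846 kN/m^3


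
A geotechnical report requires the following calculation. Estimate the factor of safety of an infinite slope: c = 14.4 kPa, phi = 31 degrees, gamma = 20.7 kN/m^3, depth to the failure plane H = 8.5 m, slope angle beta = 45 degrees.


Using Fs = c / (gamma*H*sin(beta)*cos(beta)) + tan(phi)/tan(beta)
Cohesion contribution = 14.4 / (20.7*8.5*sin(45)*cos(45))
Cohesion contribution = 0.163683
Friction contribution = tan(31)/tan(45) = 0.600861
Fs = 0.163683 + 0.600861
Fs = 0.765


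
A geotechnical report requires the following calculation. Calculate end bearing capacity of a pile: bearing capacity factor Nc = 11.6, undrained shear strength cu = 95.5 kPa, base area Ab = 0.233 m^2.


Using Qb = Nc * cu * Ab
Qb = 11.6 * 95.5 * 0.233
Qb = 258.12 kN


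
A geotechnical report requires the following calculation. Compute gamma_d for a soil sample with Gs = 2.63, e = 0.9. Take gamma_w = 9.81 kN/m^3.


Using gamma_d = Gs * gamma_w / (1 + e)
gamma_d = 2.63 * 9.81 / (1 + 0.9)
gamma_d = 2.63 * 9.81 / 1.9
gamma_d = 13.579 kN/m^3


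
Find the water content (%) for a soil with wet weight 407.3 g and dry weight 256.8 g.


Using w = (m_wet - m_dry) / m_dry * 100
m_wet - m_dry = 407.3 - 256.8 = 150.5 g
w = 150.5 / 256.8 * 100
w = 58.61 %


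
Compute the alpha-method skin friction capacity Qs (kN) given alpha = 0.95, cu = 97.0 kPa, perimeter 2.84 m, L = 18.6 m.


Result: 4867.73 kN

Derivation:
Using Qs = alpha * cu * perimeter * L
Qs = 0.95 * 97.0 * 2.84 * 18.6
Qs = 4867.73 kN


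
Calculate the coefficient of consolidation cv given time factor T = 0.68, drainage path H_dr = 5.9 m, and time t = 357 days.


Using cv = T * H_dr^2 / t
H_dr^2 = 5.9^2 = 34.81
cv = 0.68 * 34.81 / 357
cv = 0.0663 m^2/day


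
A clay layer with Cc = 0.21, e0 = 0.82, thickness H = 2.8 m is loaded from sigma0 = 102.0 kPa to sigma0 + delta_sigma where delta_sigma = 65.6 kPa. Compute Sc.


Using Sc = Cc * H / (1 + e0) * log10((sigma0 + delta_sigma) / sigma0)
Stress ratio = (102.0 + 65.6) / 102.0 = 1.64314
log10(1.64314) = 0.215674
Cc * H / (1 + e0) = 0.21 * 2.8 / (1 + 0.82) = 0.323077
Sc = 0.323077 * 0.215674
Sc = 0.0697 m


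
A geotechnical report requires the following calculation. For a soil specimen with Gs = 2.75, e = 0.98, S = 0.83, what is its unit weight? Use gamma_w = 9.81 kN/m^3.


Using gamma = gamma_w * (Gs + S*e) / (1 + e)
Numerator: Gs + S*e = 2.75 + 0.83*0.98 = 3.5634
Denominator: 1 + e = 1 + 0.98 = 1.98
gamma = 9.81 * 3.5634 / 1.98
gamma = 17.655 kN/m^3


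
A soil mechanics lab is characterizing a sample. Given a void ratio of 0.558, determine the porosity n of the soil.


Using the relation n = e / (1 + e)
n = 0.558 / (1 + 0.558)
n = 0.558 / 1.558
n = 0.3582


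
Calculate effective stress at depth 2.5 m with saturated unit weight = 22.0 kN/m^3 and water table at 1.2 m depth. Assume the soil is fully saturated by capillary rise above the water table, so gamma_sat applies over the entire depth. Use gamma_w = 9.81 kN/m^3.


Total stress = gamma_sat * depth
sigma = 22.0 * 2.5 = 55.0 kPa
Pore water pressure u = gamma_w * (depth - d_wt)
u = 9.81 * (2.5 - 1.2) = 12.753 kPa
Effective stress = sigma - u
sigma' = 55.0 - 12.753 = 42.25 kPa


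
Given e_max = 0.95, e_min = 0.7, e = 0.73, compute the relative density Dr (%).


Result: 88.0 %

Derivation:
Using Dr = (e_max - e) / (e_max - e_min) * 100
e_max - e = 0.95 - 0.73 = 0.22
e_max - e_min = 0.95 - 0.7 = 0.25
Dr = 0.22 / 0.25 * 100
Dr = 88.0 %


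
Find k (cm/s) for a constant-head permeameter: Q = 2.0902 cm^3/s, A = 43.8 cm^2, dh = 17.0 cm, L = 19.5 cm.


Compute hydraulic gradient:
i = dh / L = 17.0 / 19.5 = 0.871795
Then apply Darcy's law:
k = Q / (A * i)
k = 2.0902 / (43.8 * 0.871795)
k = 2.0902 / 38.1846
k = 0.054739 cm/s


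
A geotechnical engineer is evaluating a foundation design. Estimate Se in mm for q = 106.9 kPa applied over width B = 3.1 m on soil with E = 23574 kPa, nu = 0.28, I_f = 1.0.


Using Se = q * B * (1 - nu^2) * I_f / E
1 - nu^2 = 1 - 0.28^2 = 0.9216
Se = 106.9 * 3.1 * 0.9216 * 1.0 / 23574
Se = 0.012955 m
Convert to mm: Se = 0.012955 * 1000 = 12.955 mm


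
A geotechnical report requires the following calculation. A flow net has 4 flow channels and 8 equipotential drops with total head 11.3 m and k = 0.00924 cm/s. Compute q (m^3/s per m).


Result: 0.0005221 m^3/s per m

Derivation:
Convert k to m/s for unit consistency with H:
k = 0.00924 cm/s = 0.00924 / 100 m/s = 9.24e-05 m/s
Using q = k * H * Nf / Nd
Nf / Nd = 4 / 8 = 0.5
q = 9.24e-05 * 11.3 * 0.5
q = 0.0005221 m^3/s per m


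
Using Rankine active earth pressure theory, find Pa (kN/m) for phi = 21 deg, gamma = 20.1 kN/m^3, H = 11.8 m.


Result: 661.0 kN/m

Derivation:
Compute active earth pressure coefficient:
Ka = tan^2(45 - phi/2) = tan^2(34.5) = 0.472355
Compute active force:
Pa = 0.5 * Ka * gamma * H^2
Pa = 0.5 * 0.472355 * 20.1 * 11.8^2
Pa = 661.0 kN/m


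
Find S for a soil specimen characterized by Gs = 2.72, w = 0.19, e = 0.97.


Using S = Gs * w / e
S = 2.72 * 0.19 / 0.97
S = 0.5328


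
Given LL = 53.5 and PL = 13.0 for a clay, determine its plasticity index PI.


Using PI = LL - PL
PI = 53.5 - 13.0
PI = 40.5


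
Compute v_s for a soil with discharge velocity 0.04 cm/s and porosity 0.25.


Result: 0.16 cm/s

Derivation:
Using v_s = v_d / n
v_s = 0.04 / 0.25
v_s = 0.16 cm/s


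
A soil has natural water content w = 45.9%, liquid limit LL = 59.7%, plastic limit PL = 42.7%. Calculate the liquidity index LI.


Result: 0.188

Derivation:
First compute the plasticity index:
PI = LL - PL = 59.7 - 42.7 = 17.0
Then compute the liquidity index:
LI = (w - PL) / PI
LI = (45.9 - 42.7) / 17.0
LI = 0.188


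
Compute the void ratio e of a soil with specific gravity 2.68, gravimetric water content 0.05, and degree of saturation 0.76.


Using the relation e = Gs * w / S
e = 2.68 * 0.05 / 0.76
e = 0.1763


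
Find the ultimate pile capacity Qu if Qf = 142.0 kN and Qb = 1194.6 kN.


Using Qu = Qf + Qb
Qu = 142.0 + 1194.6
Qu = 1336.6 kN


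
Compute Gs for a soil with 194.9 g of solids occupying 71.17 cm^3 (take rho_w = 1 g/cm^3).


Result: 2.739

Derivation:
Using Gs = m_s / (V_s * rho_w)
Since rho_w = 1 g/cm^3:
Gs = 194.9 / 71.17
Gs = 2.739


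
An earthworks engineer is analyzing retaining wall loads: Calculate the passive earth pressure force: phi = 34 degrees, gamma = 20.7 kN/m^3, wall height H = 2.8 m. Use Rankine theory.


Result: 287.02 kN/m

Derivation:
Compute passive earth pressure coefficient:
Kp = tan^2(45 + phi/2) = tan^2(62.0) = 3.537132
Compute passive force:
Pp = 0.5 * Kp * gamma * H^2
Pp = 0.5 * 3.537132 * 20.7 * 2.8^2
Pp = 287.02 kN/m


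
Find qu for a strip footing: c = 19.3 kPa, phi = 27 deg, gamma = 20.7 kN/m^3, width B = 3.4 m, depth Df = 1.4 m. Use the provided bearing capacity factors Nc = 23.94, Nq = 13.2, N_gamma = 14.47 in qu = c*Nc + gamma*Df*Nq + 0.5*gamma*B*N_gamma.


Compute qu = c*Nc + gamma*Df*Nq + 0.5*gamma*B*N_gamma
Term 1: 19.3 * 23.94 = 462.042
Term 2: 20.7 * 1.4 * 13.2 = 382.536
Term 3: 0.5 * 20.7 * 3.4 * 14.47 = 509.1993
qu = 462.042 + 382.536 + 509.1993
qu = 1353.78 kPa


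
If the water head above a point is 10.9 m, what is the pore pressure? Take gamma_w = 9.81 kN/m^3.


Using u = gamma_w * h_w
u = 9.81 * 10.9
u = 106.93 kPa


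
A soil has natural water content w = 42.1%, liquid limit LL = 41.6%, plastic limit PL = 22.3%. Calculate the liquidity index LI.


First compute the plasticity index:
PI = LL - PL = 41.6 - 22.3 = 19.3
Then compute the liquidity index:
LI = (w - PL) / PI
LI = (42.1 - 22.3) / 19.3
LI = 1.026


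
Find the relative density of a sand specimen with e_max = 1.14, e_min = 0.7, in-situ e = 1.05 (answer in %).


Result: 20.45 %

Derivation:
Using Dr = (e_max - e) / (e_max - e_min) * 100
e_max - e = 1.14 - 1.05 = 0.09
e_max - e_min = 1.14 - 0.7 = 0.44
Dr = 0.09 / 0.44 * 100
Dr = 20.45 %


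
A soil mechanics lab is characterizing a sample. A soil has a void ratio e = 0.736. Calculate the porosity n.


Using the relation n = e / (1 + e)
n = 0.736 / (1 + 0.736)
n = 0.736 / 1.736
n = 0.424


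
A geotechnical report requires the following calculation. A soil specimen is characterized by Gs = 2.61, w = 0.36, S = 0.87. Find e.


Using the relation e = Gs * w / S
e = 2.61 * 0.36 / 0.87
e = 1.08


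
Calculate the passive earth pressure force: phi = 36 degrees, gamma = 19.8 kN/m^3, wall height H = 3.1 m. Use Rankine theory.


Compute passive earth pressure coefficient:
Kp = tan^2(45 + phi/2) = tan^2(63.0) = 3.85184
Compute passive force:
Pp = 0.5 * Kp * gamma * H^2
Pp = 0.5 * 3.85184 * 19.8 * 3.1^2
Pp = 366.46 kN/m


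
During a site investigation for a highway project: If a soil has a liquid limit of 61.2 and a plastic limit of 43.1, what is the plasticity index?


Result: 18.1

Derivation:
Using PI = LL - PL
PI = 61.2 - 43.1
PI = 18.1


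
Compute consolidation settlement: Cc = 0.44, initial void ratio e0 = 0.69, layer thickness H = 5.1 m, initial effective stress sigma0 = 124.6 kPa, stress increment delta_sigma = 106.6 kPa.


Using Sc = Cc * H / (1 + e0) * log10((sigma0 + delta_sigma) / sigma0)
Stress ratio = (124.6 + 106.6) / 124.6 = 1.85554
log10(1.85554) = 0.26847
Cc * H / (1 + e0) = 0.44 * 5.1 / (1 + 0.69) = 1.32781
Sc = 1.32781 * 0.26847
Sc = 0.3565 m


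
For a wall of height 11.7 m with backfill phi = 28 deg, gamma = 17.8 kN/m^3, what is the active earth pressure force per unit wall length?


Compute active earth pressure coefficient:
Ka = tan^2(45 - phi/2) = tan^2(31.0) = 0.361033
Compute active force:
Pa = 0.5 * Ka * gamma * H^2
Pa = 0.5 * 0.361033 * 17.8 * 11.7^2
Pa = 439.85 kN/m


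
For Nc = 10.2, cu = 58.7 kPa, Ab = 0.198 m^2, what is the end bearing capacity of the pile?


Using Qb = Nc * cu * Ab
Qb = 10.2 * 58.7 * 0.198
Qb = 118.55 kN


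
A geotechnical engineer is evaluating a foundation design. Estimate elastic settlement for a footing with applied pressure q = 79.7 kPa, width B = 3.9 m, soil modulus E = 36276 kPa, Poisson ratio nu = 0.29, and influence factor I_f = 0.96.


Result: 7.534 mm

Derivation:
Using Se = q * B * (1 - nu^2) * I_f / E
1 - nu^2 = 1 - 0.29^2 = 0.9159
Se = 79.7 * 3.9 * 0.9159 * 0.96 / 36276
Se = 0.007534 m
Convert to mm: Se = 0.007534 * 1000 = 7.534 mm


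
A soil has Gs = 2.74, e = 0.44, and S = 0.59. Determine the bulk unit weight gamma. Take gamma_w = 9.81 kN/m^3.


Using gamma = gamma_w * (Gs + S*e) / (1 + e)
Numerator: Gs + S*e = 2.74 + 0.59*0.44 = 2.9996
Denominator: 1 + e = 1 + 0.44 = 1.44
gamma = 9.81 * 2.9996 / 1.44
gamma = 20.435 kN/m^3


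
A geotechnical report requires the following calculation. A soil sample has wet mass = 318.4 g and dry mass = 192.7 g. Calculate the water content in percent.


Using w = (m_wet - m_dry) / m_dry * 100
m_wet - m_dry = 318.4 - 192.7 = 125.7 g
w = 125.7 / 192.7 * 100
w = 65.23 %


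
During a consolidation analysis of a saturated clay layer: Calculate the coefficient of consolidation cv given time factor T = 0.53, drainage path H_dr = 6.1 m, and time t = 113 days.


Result: 0.17452 m^2/day

Derivation:
Using cv = T * H_dr^2 / t
H_dr^2 = 6.1^2 = 37.21
cv = 0.53 * 37.21 / 113
cv = 0.17452 m^2/day


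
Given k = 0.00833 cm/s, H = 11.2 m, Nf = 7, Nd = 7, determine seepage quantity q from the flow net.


Convert k to m/s for unit consistency with H:
k = 0.00833 cm/s = 0.00833 / 100 m/s = 8.33e-05 m/s
Using q = k * H * Nf / Nd
Nf / Nd = 7 / 7 = 1.0
q = 8.33e-05 * 11.2 * 1.0
q = 0.000933 m^3/s per m


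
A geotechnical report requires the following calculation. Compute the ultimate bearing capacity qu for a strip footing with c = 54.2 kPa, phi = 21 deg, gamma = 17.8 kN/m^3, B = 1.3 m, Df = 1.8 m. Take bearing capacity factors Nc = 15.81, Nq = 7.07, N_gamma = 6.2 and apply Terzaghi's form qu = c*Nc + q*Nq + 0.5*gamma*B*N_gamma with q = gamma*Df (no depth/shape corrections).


Result: 1155.16 kPa

Derivation:
Compute qu = c*Nc + gamma*Df*Nq + 0.5*gamma*B*N_gamma
Term 1: 54.2 * 15.81 = 856.902
Term 2: 17.8 * 1.8 * 7.07 = 226.5228
Term 3: 0.5 * 17.8 * 1.3 * 6.2 = 71.734
qu = 856.902 + 226.5228 + 71.734
qu = 1155.16 kPa


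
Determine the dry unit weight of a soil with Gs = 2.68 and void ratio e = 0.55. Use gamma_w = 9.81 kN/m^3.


Result: 16.962 kN/m^3

Derivation:
Using gamma_d = Gs * gamma_w / (1 + e)
gamma_d = 2.68 * 9.81 / (1 + 0.55)
gamma_d = 2.68 * 9.81 / 1.55
gamma_d = 16.962 kN/m^3


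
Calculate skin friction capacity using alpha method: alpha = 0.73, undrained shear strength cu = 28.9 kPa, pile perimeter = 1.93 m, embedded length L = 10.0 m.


Result: 407.17 kN

Derivation:
Using Qs = alpha * cu * perimeter * L
Qs = 0.73 * 28.9 * 1.93 * 10.0
Qs = 407.17 kN


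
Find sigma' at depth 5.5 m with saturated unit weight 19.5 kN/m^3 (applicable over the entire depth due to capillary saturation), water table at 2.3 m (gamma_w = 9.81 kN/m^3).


Result: 75.86 kPa

Derivation:
Total stress = gamma_sat * depth
sigma = 19.5 * 5.5 = 107.25 kPa
Pore water pressure u = gamma_w * (depth - d_wt)
u = 9.81 * (5.5 - 2.3) = 31.392 kPa
Effective stress = sigma - u
sigma' = 107.25 - 31.392 = 75.86 kPa


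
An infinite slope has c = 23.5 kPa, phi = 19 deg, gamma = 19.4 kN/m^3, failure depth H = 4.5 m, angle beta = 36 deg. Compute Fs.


Using Fs = c / (gamma*H*sin(beta)*cos(beta)) + tan(phi)/tan(beta)
Cohesion contribution = 23.5 / (19.4*4.5*sin(36)*cos(36))
Cohesion contribution = 0.566079
Friction contribution = tan(19)/tan(36) = 0.473926
Fs = 0.566079 + 0.473926
Fs = 1.04


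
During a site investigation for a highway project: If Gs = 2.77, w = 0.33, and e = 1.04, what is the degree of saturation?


Using S = Gs * w / e
S = 2.77 * 0.33 / 1.04
S = 0.8789


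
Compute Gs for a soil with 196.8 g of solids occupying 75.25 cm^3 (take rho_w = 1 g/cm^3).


Result: 2.615

Derivation:
Using Gs = m_s / (V_s * rho_w)
Since rho_w = 1 g/cm^3:
Gs = 196.8 / 75.25
Gs = 2.615


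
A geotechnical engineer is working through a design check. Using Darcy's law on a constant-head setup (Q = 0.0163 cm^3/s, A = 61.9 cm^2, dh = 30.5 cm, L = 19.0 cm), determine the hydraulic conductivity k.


Result: 0.000164 cm/s

Derivation:
Compute hydraulic gradient:
i = dh / L = 30.5 / 19.0 = 1.60526
Then apply Darcy's law:
k = Q / (A * i)
k = 0.0163 / (61.9 * 1.60526)
k = 0.0163 / 99.3658
k = 0.000164 cm/s


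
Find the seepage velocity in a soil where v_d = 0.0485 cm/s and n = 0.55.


Using v_s = v_d / n
v_s = 0.0485 / 0.55
v_s = 0.08818 cm/s


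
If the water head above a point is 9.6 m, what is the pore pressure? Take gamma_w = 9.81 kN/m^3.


Using u = gamma_w * h_w
u = 9.81 * 9.6
u = 94.18 kPa


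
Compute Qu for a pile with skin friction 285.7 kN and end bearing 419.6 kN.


Using Qu = Qf + Qb
Qu = 285.7 + 419.6
Qu = 705.3 kN


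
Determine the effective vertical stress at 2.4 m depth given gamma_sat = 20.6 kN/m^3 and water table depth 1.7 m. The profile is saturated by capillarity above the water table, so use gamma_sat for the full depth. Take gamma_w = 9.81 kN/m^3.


Result: 42.57 kPa

Derivation:
Total stress = gamma_sat * depth
sigma = 20.6 * 2.4 = 49.44 kPa
Pore water pressure u = gamma_w * (depth - d_wt)
u = 9.81 * (2.4 - 1.7) = 6.867 kPa
Effective stress = sigma - u
sigma' = 49.44 - 6.867 = 42.57 kPa


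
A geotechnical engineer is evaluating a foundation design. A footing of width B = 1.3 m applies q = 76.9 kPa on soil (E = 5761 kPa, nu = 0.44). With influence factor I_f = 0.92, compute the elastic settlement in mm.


Using Se = q * B * (1 - nu^2) * I_f / E
1 - nu^2 = 1 - 0.44^2 = 0.8064
Se = 76.9 * 1.3 * 0.8064 * 0.92 / 5761
Se = 0.012874 m
Convert to mm: Se = 0.012874 * 1000 = 12.874 mm


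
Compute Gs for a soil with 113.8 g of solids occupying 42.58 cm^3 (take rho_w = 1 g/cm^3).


Result: 2.673

Derivation:
Using Gs = m_s / (V_s * rho_w)
Since rho_w = 1 g/cm^3:
Gs = 113.8 / 42.58
Gs = 2.673


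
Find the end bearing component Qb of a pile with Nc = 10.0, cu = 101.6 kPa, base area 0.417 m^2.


Result: 423.67 kN

Derivation:
Using Qb = Nc * cu * Ab
Qb = 10.0 * 101.6 * 0.417
Qb = 423.67 kN


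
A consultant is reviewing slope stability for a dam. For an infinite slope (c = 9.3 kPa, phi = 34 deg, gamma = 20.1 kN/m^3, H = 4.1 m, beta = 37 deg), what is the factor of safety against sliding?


Using Fs = c / (gamma*H*sin(beta)*cos(beta)) + tan(phi)/tan(beta)
Cohesion contribution = 9.3 / (20.1*4.1*sin(37)*cos(37))
Cohesion contribution = 0.234796
Friction contribution = tan(34)/tan(37) = 0.895103
Fs = 0.234796 + 0.895103
Fs = 1.13


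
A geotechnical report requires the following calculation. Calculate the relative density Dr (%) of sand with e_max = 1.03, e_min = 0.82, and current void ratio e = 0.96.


Using Dr = (e_max - e) / (e_max - e_min) * 100
e_max - e = 1.03 - 0.96 = 0.07
e_max - e_min = 1.03 - 0.82 = 0.21
Dr = 0.07 / 0.21 * 100
Dr = 33.33 %


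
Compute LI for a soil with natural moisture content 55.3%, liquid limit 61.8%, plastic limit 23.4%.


First compute the plasticity index:
PI = LL - PL = 61.8 - 23.4 = 38.4
Then compute the liquidity index:
LI = (w - PL) / PI
LI = (55.3 - 23.4) / 38.4
LI = 0.831


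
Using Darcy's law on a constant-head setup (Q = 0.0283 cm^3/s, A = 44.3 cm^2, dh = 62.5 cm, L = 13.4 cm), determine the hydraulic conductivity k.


Result: 0.000137 cm/s

Derivation:
Compute hydraulic gradient:
i = dh / L = 62.5 / 13.4 = 4.66418
Then apply Darcy's law:
k = Q / (A * i)
k = 0.0283 / (44.3 * 4.66418)
k = 0.0283 / 206.623
k = 0.000137 cm/s


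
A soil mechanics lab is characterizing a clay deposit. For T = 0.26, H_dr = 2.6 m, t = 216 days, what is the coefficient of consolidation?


Result: 0.00814 m^2/day

Derivation:
Using cv = T * H_dr^2 / t
H_dr^2 = 2.6^2 = 6.76
cv = 0.26 * 6.76 / 216
cv = 0.00814 m^2/day


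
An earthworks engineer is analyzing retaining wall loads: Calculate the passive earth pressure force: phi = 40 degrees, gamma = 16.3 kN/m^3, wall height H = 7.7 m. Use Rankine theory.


Compute passive earth pressure coefficient:
Kp = tan^2(45 + phi/2) = tan^2(65.0) = 4.59891
Compute passive force:
Pp = 0.5 * Kp * gamma * H^2
Pp = 0.5 * 4.59891 * 16.3 * 7.7^2
Pp = 2222.26 kN/m


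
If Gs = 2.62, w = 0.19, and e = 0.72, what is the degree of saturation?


Result: 0.6914

Derivation:
Using S = Gs * w / e
S = 2.62 * 0.19 / 0.72
S = 0.6914


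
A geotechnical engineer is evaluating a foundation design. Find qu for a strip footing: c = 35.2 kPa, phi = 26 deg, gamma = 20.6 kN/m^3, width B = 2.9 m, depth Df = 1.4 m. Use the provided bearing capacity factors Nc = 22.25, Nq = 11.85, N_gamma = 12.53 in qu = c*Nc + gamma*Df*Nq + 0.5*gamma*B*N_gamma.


Compute qu = c*Nc + gamma*Df*Nq + 0.5*gamma*B*N_gamma
Term 1: 35.2 * 22.25 = 783.2
Term 2: 20.6 * 1.4 * 11.85 = 341.754
Term 3: 0.5 * 20.6 * 2.9 * 12.53 = 374.2711
qu = 783.2 + 341.754 + 374.2711
qu = 1499.23 kPa


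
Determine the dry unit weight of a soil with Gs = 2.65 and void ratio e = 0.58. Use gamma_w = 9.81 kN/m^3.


Using gamma_d = Gs * gamma_w / (1 + e)
gamma_d = 2.65 * 9.81 / (1 + 0.58)
gamma_d = 2.65 * 9.81 / 1.58
gamma_d = 16.453 kN/m^3


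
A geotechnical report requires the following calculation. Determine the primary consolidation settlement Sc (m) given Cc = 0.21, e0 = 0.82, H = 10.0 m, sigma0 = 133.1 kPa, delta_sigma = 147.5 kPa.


Result: 0.3737 m

Derivation:
Using Sc = Cc * H / (1 + e0) * log10((sigma0 + delta_sigma) / sigma0)
Stress ratio = (133.1 + 147.5) / 133.1 = 2.10819
log10(2.10819) = 0.32391
Cc * H / (1 + e0) = 0.21 * 10.0 / (1 + 0.82) = 1.15385
Sc = 1.15385 * 0.32391
Sc = 0.3737 m


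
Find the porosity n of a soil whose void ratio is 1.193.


Using the relation n = e / (1 + e)
n = 1.193 / (1 + 1.193)
n = 1.193 / 2.193
n = 0.544


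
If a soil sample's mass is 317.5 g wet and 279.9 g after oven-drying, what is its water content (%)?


Using w = (m_wet - m_dry) / m_dry * 100
m_wet - m_dry = 317.5 - 279.9 = 37.6 g
w = 37.6 / 279.9 * 100
w = 13.43 %


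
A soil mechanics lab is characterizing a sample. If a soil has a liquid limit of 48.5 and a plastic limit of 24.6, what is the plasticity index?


Result: 23.9

Derivation:
Using PI = LL - PL
PI = 48.5 - 24.6
PI = 23.9


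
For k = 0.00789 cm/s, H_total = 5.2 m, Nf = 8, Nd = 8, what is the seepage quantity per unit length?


Convert k to m/s for unit consistency with H:
k = 0.00789 cm/s = 0.00789 / 100 m/s = 7.89e-05 m/s
Using q = k * H * Nf / Nd
Nf / Nd = 8 / 8 = 1.0
q = 7.89e-05 * 5.2 * 1.0
q = 0.0004103 m^3/s per m


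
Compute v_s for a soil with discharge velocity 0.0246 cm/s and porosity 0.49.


Result: 0.0502 cm/s

Derivation:
Using v_s = v_d / n
v_s = 0.0246 / 0.49
v_s = 0.0502 cm/s


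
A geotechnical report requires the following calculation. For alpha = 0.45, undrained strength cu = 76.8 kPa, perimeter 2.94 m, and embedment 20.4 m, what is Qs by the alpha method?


Result: 2072.77 kN

Derivation:
Using Qs = alpha * cu * perimeter * L
Qs = 0.45 * 76.8 * 2.94 * 20.4
Qs = 2072.77 kN


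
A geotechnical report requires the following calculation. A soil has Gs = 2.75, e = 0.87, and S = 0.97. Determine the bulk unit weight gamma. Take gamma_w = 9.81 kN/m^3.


Result: 18.854 kN/m^3

Derivation:
Using gamma = gamma_w * (Gs + S*e) / (1 + e)
Numerator: Gs + S*e = 2.75 + 0.97*0.87 = 3.5939
Denominator: 1 + e = 1 + 0.87 = 1.87
gamma = 9.81 * 3.5939 / 1.87
gamma = 18.854 kN/m^3


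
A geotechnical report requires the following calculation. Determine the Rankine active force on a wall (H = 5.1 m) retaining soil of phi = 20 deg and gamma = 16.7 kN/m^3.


Result: 106.48 kN/m

Derivation:
Compute active earth pressure coefficient:
Ka = tan^2(45 - phi/2) = tan^2(35.0) = 0.490291
Compute active force:
Pa = 0.5 * Ka * gamma * H^2
Pa = 0.5 * 0.490291 * 16.7 * 5.1^2
Pa = 106.48 kN/m


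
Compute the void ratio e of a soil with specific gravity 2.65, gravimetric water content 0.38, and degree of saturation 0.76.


Using the relation e = Gs * w / S
e = 2.65 * 0.38 / 0.76
e = 1.325


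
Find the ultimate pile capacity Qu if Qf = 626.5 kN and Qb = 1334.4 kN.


Result: 1960.9 kN

Derivation:
Using Qu = Qf + Qb
Qu = 626.5 + 1334.4
Qu = 1960.9 kN


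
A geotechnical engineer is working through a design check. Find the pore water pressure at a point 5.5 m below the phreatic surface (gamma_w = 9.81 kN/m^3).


Using u = gamma_w * h_w
u = 9.81 * 5.5
u = 53.96 kPa


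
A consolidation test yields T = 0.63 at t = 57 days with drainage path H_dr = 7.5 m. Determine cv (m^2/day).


Using cv = T * H_dr^2 / t
H_dr^2 = 7.5^2 = 56.25
cv = 0.63 * 56.25 / 57
cv = 0.62171 m^2/day


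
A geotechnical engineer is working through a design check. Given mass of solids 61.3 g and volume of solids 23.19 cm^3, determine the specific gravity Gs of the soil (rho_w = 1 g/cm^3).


Using Gs = m_s / (V_s * rho_w)
Since rho_w = 1 g/cm^3:
Gs = 61.3 / 23.19
Gs = 2.643


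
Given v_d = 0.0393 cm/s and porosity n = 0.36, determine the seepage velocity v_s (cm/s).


Using v_s = v_d / n
v_s = 0.0393 / 0.36
v_s = 0.10917 cm/s


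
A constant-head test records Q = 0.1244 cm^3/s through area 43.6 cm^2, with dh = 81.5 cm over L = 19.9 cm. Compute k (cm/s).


Result: 0.000697 cm/s

Derivation:
Compute hydraulic gradient:
i = dh / L = 81.5 / 19.9 = 4.09548
Then apply Darcy's law:
k = Q / (A * i)
k = 0.1244 / (43.6 * 4.09548)
k = 0.1244 / 178.563
k = 0.000697 cm/s


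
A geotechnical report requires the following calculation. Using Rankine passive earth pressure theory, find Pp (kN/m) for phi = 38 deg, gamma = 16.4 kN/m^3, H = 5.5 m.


Compute passive earth pressure coefficient:
Kp = tan^2(45 + phi/2) = tan^2(64.0) = 4.203746
Compute passive force:
Pp = 0.5 * Kp * gamma * H^2
Pp = 0.5 * 4.203746 * 16.4 * 5.5^2
Pp = 1042.74 kN/m


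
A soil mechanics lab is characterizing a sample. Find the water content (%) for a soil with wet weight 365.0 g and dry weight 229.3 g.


Using w = (m_wet - m_dry) / m_dry * 100
m_wet - m_dry = 365.0 - 229.3 = 135.7 g
w = 135.7 / 229.3 * 100
w = 59.18 %
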